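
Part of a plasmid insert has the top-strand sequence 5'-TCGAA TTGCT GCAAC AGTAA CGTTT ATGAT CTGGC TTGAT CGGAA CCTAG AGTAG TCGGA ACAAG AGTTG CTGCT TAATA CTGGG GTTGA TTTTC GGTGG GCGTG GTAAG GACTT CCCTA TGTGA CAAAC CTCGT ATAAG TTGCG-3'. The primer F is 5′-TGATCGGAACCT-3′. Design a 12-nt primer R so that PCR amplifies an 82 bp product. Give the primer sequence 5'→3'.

5'-GGGAAGTCCTTA-3'

The forward primer binds at positions 37–48, so an 82 bp product ends at position 37 + 82 − 1 = 118.
The reverse primer anneals to the top strand over positions 107–118, i.e. to TAAGGACTTCCC.
Its sequence written 5'→3' is the reverse complement: GGGAAGTCCTTA.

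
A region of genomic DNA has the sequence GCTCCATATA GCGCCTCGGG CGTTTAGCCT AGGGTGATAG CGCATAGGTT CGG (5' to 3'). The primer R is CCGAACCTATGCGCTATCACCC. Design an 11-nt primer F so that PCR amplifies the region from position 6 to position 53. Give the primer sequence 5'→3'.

5'-ATATAGCGCCT-3'

The reverse primer's reverse complement GGGTGATAGCGCATAGGTTCGG matches the template at positions 32–53; the product starts at position 6.
The forward primer is identical to the top strand over positions 6–16: ATATAGCGCCT.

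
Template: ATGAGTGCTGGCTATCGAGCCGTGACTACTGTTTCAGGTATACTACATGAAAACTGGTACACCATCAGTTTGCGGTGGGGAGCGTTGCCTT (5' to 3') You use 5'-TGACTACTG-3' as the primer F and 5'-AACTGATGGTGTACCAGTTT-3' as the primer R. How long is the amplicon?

The forward primer matches the template at positions 23–31.
Reverse complement of the reverse primer: AAACTGGTACACCATCAGTT. This occurs on the top strand at positions 51–70.
Product length = (reverse-primer end) − (forward-primer start) + 1 = 70 − 23 + 1 = 48 bp.

48 bp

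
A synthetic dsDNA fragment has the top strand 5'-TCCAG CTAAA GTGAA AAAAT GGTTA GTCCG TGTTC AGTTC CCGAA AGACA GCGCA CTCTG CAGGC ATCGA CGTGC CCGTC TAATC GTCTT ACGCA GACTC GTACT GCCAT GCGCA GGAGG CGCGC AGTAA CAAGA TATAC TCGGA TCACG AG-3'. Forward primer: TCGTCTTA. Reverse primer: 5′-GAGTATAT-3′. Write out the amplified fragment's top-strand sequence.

Scanning the template, TCGTCTTA occurs at positions 84–91; this primer anneals to the bottom strand there with its 3' end pointing downstream.
Reverse complement of the reverse primer: ATATACTC. This occurs on the top strand at positions 135–142.
The product is the template from position 84 through 142 (59 bp).

5'-TCGTCTTACGCAGACTCGTACTGCCATGCGCAGGAGGCGCGCAGTAACAAGATATACTC-3'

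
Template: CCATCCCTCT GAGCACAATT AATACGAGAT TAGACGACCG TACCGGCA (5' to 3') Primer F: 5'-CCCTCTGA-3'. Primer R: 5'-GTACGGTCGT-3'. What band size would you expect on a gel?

Scanning the template, CCCTCTGA occurs at positions 5–12; this primer anneals to the bottom strand there with its 3' end pointing downstream.
The reverse primer's reverse complement is ACGACCGTAC, which matches the template at positions 34–43.
Product length = (reverse-primer end) − (forward-primer start) + 1 = 43 − 5 + 1 = 39 bp.

39 bp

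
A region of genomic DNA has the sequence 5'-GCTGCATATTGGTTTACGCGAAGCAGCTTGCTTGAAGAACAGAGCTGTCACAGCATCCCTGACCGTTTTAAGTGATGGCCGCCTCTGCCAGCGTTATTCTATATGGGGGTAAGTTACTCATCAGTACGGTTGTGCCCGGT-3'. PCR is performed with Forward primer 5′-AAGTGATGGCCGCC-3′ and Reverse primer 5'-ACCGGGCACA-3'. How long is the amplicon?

Scanning the template, AAGTGATGGCCGCC occurs at positions 70–83; this primer anneals to the bottom strand there with its 3' end pointing downstream.
Taking the reverse complement of ACCGGGCACA gives TGTGCCCGGT, found at positions 131–140 on the template; the primer anneals here to the top strand with its 3' end pointing upstream.
Product length = (reverse-primer end) − (forward-primer start) + 1 = 140 − 70 + 1 = 71 bp.

71 bp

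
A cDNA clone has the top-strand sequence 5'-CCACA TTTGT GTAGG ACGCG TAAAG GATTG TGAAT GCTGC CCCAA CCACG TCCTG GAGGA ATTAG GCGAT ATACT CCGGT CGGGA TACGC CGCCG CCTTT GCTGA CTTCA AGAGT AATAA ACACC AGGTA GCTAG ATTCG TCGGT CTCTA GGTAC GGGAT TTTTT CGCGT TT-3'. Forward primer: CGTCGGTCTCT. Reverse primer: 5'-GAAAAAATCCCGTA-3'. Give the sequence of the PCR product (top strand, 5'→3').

The forward primer matches the template at positions 139–149.
Taking the reverse complement of GAAAAAATCCCGTA gives TACGGGATTTTTTC, found at positions 153–166 on the template; the primer anneals here to the top strand with its 3' end pointing upstream.
The product is the template from position 139 through 166 (28 bp).

5'-CGTCGGTCTCTAGGTACGGGATTTTTTC-3'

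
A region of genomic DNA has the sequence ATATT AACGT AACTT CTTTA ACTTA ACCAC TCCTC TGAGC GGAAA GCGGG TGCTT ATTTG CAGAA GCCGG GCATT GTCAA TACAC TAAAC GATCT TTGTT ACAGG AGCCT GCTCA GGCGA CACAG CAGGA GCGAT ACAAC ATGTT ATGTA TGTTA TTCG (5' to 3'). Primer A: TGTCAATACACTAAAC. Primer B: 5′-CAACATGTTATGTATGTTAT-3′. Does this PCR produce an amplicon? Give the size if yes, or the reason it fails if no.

No product — both primers anneal to the same strand and extend in the same direction.

Primer A (TGTCAATACACTAAAC) matches the top strand at positions 75–90 (3' end points downstream).
Primer B (CAACATGTTATGTATGTTAT) also matches the top strand directly, at positions 137–156 — its reverse complement ATAACATACATAACATGTTG is not present.
Both primers anneal to the bottom strand with 3' ends pointing the same way, so neither can prime synthesis back toward the other.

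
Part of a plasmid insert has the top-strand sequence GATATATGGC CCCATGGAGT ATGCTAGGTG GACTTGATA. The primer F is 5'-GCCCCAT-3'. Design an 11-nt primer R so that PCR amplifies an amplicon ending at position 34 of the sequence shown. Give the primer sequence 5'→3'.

The forward primer binds at positions 9–15; the product's 3' end on the top strand is position 34.
The reverse primer anneals to the top strand over positions 24–34, i.e. to CTAGGTGGACT.
Its sequence written 5'→3' is the reverse complement: AGTCCACCTAG.

5'-AGTCCACCTAG-3'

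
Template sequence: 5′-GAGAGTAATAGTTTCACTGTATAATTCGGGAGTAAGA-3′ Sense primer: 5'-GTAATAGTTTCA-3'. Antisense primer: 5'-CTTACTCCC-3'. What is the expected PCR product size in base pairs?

Scanning the template, GTAATAGTTTCA occurs at positions 5–16; this primer anneals to the bottom strand there with its 3' end pointing downstream.
Taking the reverse complement of CTTACTCCC gives GGGAGTAAG, found at positions 28–36 on the template; the primer anneals here to the top strand with its 3' end pointing upstream.
Product length = (reverse-primer end) − (forward-primer start) + 1 = 36 − 5 + 1 = 32 bp.

32 bp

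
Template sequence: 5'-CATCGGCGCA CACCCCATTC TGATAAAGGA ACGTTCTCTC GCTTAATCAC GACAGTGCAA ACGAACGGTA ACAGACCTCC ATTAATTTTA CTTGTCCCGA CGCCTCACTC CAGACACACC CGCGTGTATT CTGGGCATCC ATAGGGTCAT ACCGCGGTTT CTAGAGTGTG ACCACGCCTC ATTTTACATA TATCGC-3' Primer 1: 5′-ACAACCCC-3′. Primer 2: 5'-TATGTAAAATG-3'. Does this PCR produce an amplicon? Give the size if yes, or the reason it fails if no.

Primer 1 (ACAACCCC) does not match the top strand, and its reverse complement GGGGTTGT does not match either.
With no annealing site for primer 1, no amplification occurs.

No product — primer 1 has no binding site in the template.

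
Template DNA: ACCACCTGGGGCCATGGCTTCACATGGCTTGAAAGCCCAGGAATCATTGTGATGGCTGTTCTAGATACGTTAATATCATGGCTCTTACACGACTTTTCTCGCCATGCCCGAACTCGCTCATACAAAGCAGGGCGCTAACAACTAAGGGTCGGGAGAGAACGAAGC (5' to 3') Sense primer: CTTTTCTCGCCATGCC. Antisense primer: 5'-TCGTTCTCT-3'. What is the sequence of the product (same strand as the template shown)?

Forward primer CTTTTCTCGCCATGCC is found on the top strand at positions 93–108.
Reverse complement of the reverse primer: AGAGAACGA. This occurs on the top strand at positions 154–162.
The product is the template from position 93 through 162 (70 bp).

5'-CTTTTCTCGCCATGCCCGAACTCGCTCATACAAAGCAGGGCGCTAACAACTAAGGGTCGGGAGAGAACGA-3'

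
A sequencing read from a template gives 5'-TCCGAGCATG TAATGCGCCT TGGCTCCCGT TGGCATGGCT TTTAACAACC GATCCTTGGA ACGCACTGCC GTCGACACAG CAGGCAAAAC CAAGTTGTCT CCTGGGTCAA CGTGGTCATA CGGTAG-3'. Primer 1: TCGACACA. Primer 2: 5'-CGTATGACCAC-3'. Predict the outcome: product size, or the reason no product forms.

Primer 1 (TCGACACA) matches the top strand at positions 72–79; it acts as a forward primer.
Primer 2's reverse complement is GTGGTCATACG, matching the top strand at positions 112–122; it acts as a reverse primer.
The 3' ends face each other across positions 72–122, giving a 51 bp product.

Yes — a 51 bp product.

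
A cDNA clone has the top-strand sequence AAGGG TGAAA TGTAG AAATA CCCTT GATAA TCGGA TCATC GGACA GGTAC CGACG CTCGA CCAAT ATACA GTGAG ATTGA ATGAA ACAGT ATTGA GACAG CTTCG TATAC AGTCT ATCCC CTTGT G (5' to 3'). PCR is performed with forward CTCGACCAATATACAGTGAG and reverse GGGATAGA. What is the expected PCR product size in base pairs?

Scanning the template, CTCGACCAATATACAGTGAG occurs at positions 56–75; this primer anneals to the bottom strand there with its 3' end pointing downstream.
Taking the reverse complement of GGGATAGA gives TCTATCCC, found at positions 113–120 on the template; the primer anneals here to the top strand with its 3' end pointing upstream.
Product length = (reverse-primer end) − (forward-primer start) + 1 = 120 − 56 + 1 = 65 bp.

65 bp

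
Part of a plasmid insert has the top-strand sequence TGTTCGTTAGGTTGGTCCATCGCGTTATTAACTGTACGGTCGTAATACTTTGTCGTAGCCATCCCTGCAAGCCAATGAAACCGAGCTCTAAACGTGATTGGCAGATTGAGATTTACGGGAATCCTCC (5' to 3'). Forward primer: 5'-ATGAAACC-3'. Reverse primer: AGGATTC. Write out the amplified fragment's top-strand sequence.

The forward primer matches the template at positions 75–82.
Taking the reverse complement of AGGATTC gives GAATCCT, found at positions 119–125 on the template; the primer anneals here to the top strand with its 3' end pointing upstream.
The product is the template from position 75 through 125 (51 bp).

5'-ATGAAACCGAGCTCTAAACGTGATTGGCAGATTGAGATTTACGGGAATCCT-3'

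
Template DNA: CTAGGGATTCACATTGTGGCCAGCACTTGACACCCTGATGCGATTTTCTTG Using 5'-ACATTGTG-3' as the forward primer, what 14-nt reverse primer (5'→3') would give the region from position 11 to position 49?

5'-AGAAAATCGCATCA-3'

The product's 3' end on the top strand is position 49.
The reverse primer anneals to the top strand over positions 36–49, i.e. to TGATGCGATTTTCT.
Its sequence written 5'→3' is the reverse complement: AGAAAATCGCATCA.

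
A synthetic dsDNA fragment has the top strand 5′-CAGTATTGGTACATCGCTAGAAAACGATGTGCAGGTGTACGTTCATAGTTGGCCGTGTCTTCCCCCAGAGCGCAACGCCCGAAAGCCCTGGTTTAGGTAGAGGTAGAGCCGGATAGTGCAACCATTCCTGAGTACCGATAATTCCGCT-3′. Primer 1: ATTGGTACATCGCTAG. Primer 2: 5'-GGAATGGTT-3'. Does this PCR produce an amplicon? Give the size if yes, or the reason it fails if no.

Primer 1 (ATTGGTACATCGCTAG) matches the top strand at positions 5–20; it acts as a forward primer.
Primer 2's reverse complement is AACCATTCC, matching the top strand at positions 120–128; it acts as a reverse primer.
The 3' ends face each other across positions 5–128, giving a 124 bp product.

Yes — a 124 bp product.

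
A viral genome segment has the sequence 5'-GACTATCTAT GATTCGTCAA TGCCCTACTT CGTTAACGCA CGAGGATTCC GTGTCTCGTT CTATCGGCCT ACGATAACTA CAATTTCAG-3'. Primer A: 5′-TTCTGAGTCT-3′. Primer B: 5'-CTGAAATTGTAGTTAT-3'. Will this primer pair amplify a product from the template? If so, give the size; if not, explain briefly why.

Primer A (TTCTGAGTCT) does not match the top strand, and its reverse complement AGACTCAGAA does not match either.
With no annealing site for primer A, no amplification occurs.

No product — primer A has no binding site in the template.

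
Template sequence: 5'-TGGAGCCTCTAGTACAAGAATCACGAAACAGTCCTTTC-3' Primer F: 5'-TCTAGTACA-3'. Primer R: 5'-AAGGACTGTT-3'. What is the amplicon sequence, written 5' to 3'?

The forward primer matches the template at positions 8–16.
Taking the reverse complement of AAGGACTGTT gives AACAGTCCTT, found at positions 27–36 on the template; the primer anneals here to the top strand with its 3' end pointing upstream.
The product is the template from position 8 through 36 (29 bp).

5'-TCTAGTACAAGAATCACGAAACAGTCCTT-3'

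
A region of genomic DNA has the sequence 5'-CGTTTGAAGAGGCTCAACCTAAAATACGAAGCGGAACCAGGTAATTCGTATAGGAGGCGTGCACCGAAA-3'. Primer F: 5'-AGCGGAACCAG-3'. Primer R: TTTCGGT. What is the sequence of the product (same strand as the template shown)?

The forward primer matches the template at positions 30–40.
Reverse complement of the reverse primer: ACCGAAA. This occurs on the top strand at positions 63–69.
The product is the template from position 30 through 69 (40 bp).

5'-AGCGGAACCAGGTAATTCGTATAGGAGGCGTGCACCGAAA-3'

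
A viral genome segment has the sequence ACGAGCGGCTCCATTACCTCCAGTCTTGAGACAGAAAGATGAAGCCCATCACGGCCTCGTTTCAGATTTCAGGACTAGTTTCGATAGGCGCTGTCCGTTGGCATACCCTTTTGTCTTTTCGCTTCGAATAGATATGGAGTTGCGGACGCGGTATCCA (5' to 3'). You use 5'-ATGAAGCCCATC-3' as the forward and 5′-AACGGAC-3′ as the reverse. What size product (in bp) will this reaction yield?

Scanning the template, ATGAAGCCCATC occurs at positions 39–50; this primer anneals to the bottom strand there with its 3' end pointing downstream.
Reverse complement of the reverse primer: GTCCGTT. This occurs on the top strand at positions 93–99.
Product length = (reverse-primer end) − (forward-primer start) + 1 = 99 − 39 + 1 = 61 bp.

61 bp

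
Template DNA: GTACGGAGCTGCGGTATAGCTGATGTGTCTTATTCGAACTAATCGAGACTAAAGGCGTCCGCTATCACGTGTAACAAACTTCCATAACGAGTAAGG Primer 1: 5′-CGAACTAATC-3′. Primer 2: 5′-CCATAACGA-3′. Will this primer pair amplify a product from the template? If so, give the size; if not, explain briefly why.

Primer 1 (CGAACTAATC) matches the top strand at positions 35–44 (3' end points downstream).
Primer 2 (CCATAACGA) also matches the top strand directly, at positions 82–90 — its reverse complement TCGTTATGG is not present.
Both primers anneal to the bottom strand with 3' ends pointing the same way, so neither can prime synthesis back toward the other.

No product — both primers anneal to the same strand and extend in the same direction.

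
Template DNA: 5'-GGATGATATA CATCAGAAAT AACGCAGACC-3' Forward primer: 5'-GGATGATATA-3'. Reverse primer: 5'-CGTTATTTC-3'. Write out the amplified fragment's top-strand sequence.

Forward primer GGATGATATA is found on the top strand at positions 1–10.
Taking the reverse complement of CGTTATTTC gives GAAATAACG, found at positions 16–24 on the template; the primer anneals here to the top strand with its 3' end pointing upstream.
The product is the template from position 1 through 24 (24 bp).

5'-GGATGATATACATCAGAAATAACG-3'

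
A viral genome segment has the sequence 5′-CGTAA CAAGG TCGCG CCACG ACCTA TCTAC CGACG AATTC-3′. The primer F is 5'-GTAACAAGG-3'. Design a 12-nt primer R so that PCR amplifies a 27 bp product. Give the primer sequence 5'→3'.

5'-AGATAGGTCGTG-3'

The forward primer binds at positions 2–10, so a 27 bp product ends at position 2 + 27 − 1 = 28.
The reverse primer anneals to the top strand over positions 17–28, i.e. to CACGACCTATCT.
Its sequence written 5'→3' is the reverse complement: AGATAGGTCGTG.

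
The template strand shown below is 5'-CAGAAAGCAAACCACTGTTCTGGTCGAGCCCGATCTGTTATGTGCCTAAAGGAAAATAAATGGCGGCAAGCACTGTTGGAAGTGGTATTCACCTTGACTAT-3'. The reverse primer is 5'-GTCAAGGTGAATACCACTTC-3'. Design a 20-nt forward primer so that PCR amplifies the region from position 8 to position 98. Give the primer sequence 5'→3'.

The reverse primer's reverse complement GAAGTGGTATTCACCTTGAC matches the template at positions 79–98; the product starts at position 8.
The forward primer is identical to the top strand over positions 8–27: CAAACCACTGTTCTGGTCGA.

5'-CAAACCACTGTTCTGGTCGA-3'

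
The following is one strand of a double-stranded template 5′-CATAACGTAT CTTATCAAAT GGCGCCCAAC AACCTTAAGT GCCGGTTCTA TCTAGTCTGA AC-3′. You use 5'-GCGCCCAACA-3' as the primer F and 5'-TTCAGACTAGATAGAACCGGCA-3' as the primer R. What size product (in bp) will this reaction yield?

Scanning the template, GCGCCCAACA occurs at positions 22–31; this primer anneals to the bottom strand there with its 3' end pointing downstream.
Reverse complement of the reverse primer: TGCCGGTTCTATCTAGTCTGAA. This occurs on the top strand at positions 40–61.
The product runs from position 22 to position 61, so its length is 61 − 22 + 1 = 40 bp.

40 bp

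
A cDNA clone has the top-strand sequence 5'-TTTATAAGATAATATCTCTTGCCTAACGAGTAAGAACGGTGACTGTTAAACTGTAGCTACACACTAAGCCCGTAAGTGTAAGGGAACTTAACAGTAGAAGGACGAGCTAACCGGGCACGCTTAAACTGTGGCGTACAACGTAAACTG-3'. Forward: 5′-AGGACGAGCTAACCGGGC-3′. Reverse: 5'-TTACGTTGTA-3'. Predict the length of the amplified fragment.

45 bp

Forward primer AGGACGAGCTAACCGGGC is found on the top strand at positions 99–116.
Reverse complement of the reverse primer: TACAACGTAA. This occurs on the top strand at positions 134–143.
Product length = (reverse-primer end) − (forward-primer start) + 1 = 143 − 99 + 1 = 45 bp.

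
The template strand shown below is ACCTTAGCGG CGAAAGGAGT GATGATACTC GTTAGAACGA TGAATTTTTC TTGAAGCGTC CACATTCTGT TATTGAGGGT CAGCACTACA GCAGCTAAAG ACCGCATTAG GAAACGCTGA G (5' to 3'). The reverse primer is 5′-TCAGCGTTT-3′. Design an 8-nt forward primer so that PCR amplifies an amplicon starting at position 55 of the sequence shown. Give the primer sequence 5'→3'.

The reverse primer's reverse complement AAACGCTGA matches the template at positions 112–120; the product starts at position 55.
The forward primer is identical to the top strand over positions 55–62: AGCGTCCA.

5'-AGCGTCCA-3'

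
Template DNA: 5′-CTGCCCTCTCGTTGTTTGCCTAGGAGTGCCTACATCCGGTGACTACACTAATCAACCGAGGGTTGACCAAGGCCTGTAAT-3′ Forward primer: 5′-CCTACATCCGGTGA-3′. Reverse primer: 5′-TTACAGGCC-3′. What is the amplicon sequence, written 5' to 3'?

Forward primer CCTACATCCGGTGA is found on the top strand at positions 29–42.
The reverse primer's reverse complement is GGCCTGTAA, which matches the template at positions 71–79.
The product is the template from position 29 through 79 (51 bp).

5'-CCTACATCCGGTGACTACACTAATCAACCGAGGGTTGACCAAGGCCTGTAA-3'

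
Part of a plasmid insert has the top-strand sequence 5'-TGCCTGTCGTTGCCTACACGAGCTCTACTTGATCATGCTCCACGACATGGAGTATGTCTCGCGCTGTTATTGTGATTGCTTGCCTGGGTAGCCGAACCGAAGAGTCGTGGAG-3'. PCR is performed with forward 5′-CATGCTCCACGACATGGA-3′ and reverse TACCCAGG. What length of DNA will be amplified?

57 bp

Forward primer CATGCTCCACGACATGGA is found on the top strand at positions 34–51.
The reverse primer's reverse complement is CCTGGGTA, which matches the template at positions 83–90.
Amplicon spans positions 34–90: 57 bp.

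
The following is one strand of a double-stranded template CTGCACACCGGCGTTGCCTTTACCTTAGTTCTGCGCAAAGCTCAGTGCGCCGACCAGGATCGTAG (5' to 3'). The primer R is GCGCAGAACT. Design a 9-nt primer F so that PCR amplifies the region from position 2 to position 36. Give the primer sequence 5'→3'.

The reverse primer's reverse complement AGTTCTGCGC matches the template at positions 27–36; the product starts at position 2.
The forward primer is identical to the top strand over positions 2–10: TGCACACCG.

5'-TGCACACCG-3'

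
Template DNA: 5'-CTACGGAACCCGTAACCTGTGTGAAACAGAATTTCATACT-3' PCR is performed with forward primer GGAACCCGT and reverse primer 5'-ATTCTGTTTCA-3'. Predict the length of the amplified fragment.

28 bp

The forward primer matches the template at positions 5–13.
Reverse complement of the reverse primer: TGAAACAGAAT. This occurs on the top strand at positions 22–32.
The product runs from position 5 to position 32, so its length is 32 − 5 + 1 = 28 bp.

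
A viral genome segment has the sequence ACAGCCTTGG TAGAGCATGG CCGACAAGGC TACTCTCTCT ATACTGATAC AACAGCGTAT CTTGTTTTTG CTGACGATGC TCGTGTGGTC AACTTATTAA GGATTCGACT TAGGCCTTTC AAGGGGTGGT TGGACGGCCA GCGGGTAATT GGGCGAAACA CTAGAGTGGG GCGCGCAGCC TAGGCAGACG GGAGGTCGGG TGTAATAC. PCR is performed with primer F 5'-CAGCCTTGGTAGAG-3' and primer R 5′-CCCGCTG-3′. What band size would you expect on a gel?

Forward primer CAGCCTTGGTAGAG is found on the top strand at positions 2–15.
Reverse complement of the reverse primer: CAGCGGG. This occurs on the top strand at positions 139–145.
The product runs from position 2 to position 145, so its length is 145 − 2 + 1 = 144 bp.

144 bp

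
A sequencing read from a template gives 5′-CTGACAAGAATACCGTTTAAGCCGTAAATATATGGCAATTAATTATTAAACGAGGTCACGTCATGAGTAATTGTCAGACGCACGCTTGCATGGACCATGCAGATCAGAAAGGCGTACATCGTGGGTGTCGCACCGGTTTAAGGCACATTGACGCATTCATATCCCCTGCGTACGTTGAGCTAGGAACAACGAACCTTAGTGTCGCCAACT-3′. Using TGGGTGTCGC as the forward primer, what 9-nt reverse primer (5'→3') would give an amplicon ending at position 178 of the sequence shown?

5'-TCAACGTAC-3'

The forward primer binds at positions 122–131; the product's 3' end on the top strand is position 178.
The reverse primer anneals to the top strand over positions 170–178, i.e. to GTACGTTGA.
Its sequence written 5'→3' is the reverse complement: TCAACGTAC.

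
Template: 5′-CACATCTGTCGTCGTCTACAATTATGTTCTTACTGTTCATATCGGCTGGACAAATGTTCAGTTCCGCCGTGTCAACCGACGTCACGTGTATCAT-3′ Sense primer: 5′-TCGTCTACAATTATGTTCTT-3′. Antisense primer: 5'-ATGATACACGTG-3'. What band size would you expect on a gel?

Scanning the template, TCGTCTACAATTATGTTCTT occurs at positions 12–31; this primer anneals to the bottom strand there with its 3' end pointing downstream.
The reverse primer's reverse complement is CACGTGTATCAT, which matches the template at positions 83–94.
Product length = (reverse-primer end) − (forward-primer start) + 1 = 94 − 12 + 1 = 83 bp.

83 bp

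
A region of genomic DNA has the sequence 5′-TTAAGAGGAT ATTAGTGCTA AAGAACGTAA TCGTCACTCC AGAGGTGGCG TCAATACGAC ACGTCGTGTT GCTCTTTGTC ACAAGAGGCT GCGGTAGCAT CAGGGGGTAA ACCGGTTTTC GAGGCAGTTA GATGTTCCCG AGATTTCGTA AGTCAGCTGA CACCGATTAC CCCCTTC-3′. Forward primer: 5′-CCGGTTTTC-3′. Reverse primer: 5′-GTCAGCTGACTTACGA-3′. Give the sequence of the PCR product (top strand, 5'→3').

Scanning the template, CCGGTTTTC occurs at positions 112–120; this primer anneals to the bottom strand there with its 3' end pointing downstream.
The reverse primer's reverse complement is TCGTAAGTCAGCTGAC, which matches the template at positions 146–161.
The product is the template from position 112 through 161 (50 bp).

5'-CCGGTTTTCGAGGCAGTTAGATGTTCCCGAGATTTCGTAAGTCAGCTGAC-3'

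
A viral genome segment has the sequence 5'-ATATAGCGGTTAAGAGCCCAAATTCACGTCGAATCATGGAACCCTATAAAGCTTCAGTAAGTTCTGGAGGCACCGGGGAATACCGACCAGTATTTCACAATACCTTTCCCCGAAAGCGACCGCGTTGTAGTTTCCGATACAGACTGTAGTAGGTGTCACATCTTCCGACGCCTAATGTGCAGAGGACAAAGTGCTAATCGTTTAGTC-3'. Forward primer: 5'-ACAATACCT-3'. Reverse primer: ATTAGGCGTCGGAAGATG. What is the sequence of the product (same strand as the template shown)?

Scanning the template, ACAATACCT occurs at positions 97–105; this primer anneals to the bottom strand there with its 3' end pointing downstream.
Reverse complement of the reverse primer: CATCTTCCGACGCCTAAT. This occurs on the top strand at positions 159–176.
The product is the template from position 97 through 176 (80 bp).

5'-ACAATACCTTTCCCCGAAAGCGACCGCGTTGTAGTTTCCGATACAGACTGTAGTAGGTGTCACATCTTCCGACGCCTAAT-3'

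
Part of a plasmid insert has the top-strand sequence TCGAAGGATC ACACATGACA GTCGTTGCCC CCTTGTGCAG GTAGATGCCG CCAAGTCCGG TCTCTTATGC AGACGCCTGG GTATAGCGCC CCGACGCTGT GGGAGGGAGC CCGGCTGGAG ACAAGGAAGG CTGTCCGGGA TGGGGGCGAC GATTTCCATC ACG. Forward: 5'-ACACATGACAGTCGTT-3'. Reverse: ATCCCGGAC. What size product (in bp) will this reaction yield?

Scanning the template, ACACATGACAGTCGTT occurs at positions 11–26; this primer anneals to the bottom strand there with its 3' end pointing downstream.
The reverse primer's reverse complement is GTCCGGGAT, which matches the template at positions 133–141.
Product length = (reverse-primer end) − (forward-primer start) + 1 = 141 − 11 + 1 = 131 bp.

131 bp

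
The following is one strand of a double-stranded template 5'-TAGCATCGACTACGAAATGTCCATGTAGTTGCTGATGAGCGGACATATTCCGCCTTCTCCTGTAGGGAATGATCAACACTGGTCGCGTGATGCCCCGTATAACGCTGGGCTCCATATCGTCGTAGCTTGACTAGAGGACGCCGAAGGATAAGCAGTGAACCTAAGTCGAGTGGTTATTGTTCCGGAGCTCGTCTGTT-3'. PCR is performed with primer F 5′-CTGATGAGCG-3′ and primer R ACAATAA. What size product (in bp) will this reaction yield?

149 bp

The forward primer matches the template at positions 32–41.
The reverse primer's reverse complement is TTATTGT, which matches the template at positions 174–180.
Amplicon spans positions 32–180: 149 bp.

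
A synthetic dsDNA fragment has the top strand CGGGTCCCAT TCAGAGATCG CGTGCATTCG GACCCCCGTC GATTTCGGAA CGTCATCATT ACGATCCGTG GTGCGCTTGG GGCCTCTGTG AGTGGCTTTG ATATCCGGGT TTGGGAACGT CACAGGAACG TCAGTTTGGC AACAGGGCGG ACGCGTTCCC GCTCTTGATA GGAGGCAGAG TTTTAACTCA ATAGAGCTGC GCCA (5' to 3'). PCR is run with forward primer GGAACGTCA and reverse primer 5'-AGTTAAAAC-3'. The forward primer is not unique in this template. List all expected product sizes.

The forward primer GGAACGTCA matches the top strand at positions 47–55, 114–122, 125–133.
The reverse primer's reverse complement is GTTTTAACT, matching at positions 180–188.
Each forward site pairs with the reverse site to give a product ending at position 188: sizes 142, 75, 64 bp.

142 bp, 75 bp, 64 bp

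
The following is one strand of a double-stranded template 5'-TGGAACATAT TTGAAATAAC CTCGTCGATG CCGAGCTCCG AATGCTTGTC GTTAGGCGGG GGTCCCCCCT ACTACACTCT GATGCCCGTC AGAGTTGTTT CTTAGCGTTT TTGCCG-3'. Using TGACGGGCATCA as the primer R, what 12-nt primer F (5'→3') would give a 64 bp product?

The reverse primer's reverse complement TGATGCCCGTCA matches the template at positions 80–91, so the product ends at position 91.
A 64 bp product then starts at position 91 − 64 + 1 = 28.
The forward primer is identical to the top strand there: ATGCCGAGCTCC.

5'-ATGCCGAGCTCC-3'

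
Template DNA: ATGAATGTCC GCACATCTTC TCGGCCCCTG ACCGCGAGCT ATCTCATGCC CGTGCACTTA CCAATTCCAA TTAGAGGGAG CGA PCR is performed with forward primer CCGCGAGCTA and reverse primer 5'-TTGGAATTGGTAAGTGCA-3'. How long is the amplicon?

39 bp

Forward primer CCGCGAGCTA is found on the top strand at positions 32–41.
Reverse complement of the reverse primer: TGCACTTACCAATTCCAA. This occurs on the top strand at positions 53–70.
Product length = (reverse-primer end) − (forward-primer start) + 1 = 70 − 32 + 1 = 39 bp.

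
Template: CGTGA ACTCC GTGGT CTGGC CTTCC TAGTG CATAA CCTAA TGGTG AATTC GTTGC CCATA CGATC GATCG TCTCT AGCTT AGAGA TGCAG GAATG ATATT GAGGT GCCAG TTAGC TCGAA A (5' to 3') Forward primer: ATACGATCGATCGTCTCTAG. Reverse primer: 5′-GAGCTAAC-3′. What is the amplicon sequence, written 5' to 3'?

5'-ATACGATCGATCGTCTCTAGCTTAGAGATGCAGGAATGATATTGAGGTGCCAGTTAGCTC-3'

Scanning the template, ATACGATCGATCGTCTCTAG occurs at positions 58–77; this primer anneals to the bottom strand there with its 3' end pointing downstream.
The reverse primer's reverse complement is GTTAGCTC, which matches the template at positions 110–117.
The product is the template from position 58 through 117 (60 bp).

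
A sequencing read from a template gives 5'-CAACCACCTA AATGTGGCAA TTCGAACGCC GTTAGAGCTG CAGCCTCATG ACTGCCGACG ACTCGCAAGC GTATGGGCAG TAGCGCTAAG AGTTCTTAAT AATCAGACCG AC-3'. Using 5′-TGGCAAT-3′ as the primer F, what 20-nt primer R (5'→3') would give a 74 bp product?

The forward primer binds at positions 15–21, so a 74 bp product ends at position 15 + 74 − 1 = 88.
The reverse primer anneals to the top strand over positions 69–88, i.e. to GCGTATGGGCAGTAGCGCTA.
Its sequence written 5'→3' is the reverse complement: TAGCGCTACTGCCCATACGC.

5'-TAGCGCTACTGCCCATACGC-3'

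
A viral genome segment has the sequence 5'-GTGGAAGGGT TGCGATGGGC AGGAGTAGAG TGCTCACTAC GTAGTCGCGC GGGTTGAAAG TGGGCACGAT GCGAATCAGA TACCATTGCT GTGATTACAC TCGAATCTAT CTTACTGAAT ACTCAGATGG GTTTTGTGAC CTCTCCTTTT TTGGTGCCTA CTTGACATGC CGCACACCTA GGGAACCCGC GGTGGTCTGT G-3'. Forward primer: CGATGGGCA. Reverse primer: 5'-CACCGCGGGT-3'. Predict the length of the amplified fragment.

The forward primer matches the template at positions 13–21.
The reverse primer's reverse complement is ACCCGCGGTG, which matches the template at positions 185–194.
Product length = (reverse-primer end) − (forward-primer start) + 1 = 194 − 13 + 1 = 182 bp.

182 bp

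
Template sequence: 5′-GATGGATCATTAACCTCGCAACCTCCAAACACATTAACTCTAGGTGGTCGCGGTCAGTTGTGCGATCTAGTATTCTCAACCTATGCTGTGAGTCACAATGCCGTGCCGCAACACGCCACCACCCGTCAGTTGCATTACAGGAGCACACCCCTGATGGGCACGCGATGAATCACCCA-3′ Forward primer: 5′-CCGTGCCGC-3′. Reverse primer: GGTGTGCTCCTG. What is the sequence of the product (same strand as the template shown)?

5'-CCGTGCCGCAACACGCCACCACCCGTCAGTTGCATTACAGGAGCACACC-3'

Forward primer CCGTGCCGC is found on the top strand at positions 101–109.
The reverse primer's reverse complement is CAGGAGCACACC, which matches the template at positions 138–149.
The product is the template from position 101 through 149 (49 bp).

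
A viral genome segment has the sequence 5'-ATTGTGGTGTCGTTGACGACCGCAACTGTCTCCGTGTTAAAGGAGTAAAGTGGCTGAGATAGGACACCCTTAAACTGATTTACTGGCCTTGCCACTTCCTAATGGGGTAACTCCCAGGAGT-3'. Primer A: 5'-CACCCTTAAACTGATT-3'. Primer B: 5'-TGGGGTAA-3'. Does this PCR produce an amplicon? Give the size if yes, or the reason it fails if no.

Primer A (CACCCTTAAACTGATT) matches the top strand at positions 65–80 (3' end points downstream).
Primer B (TGGGGTAA) also matches the top strand directly, at positions 103–110 — its reverse complement TTACCCCA is not present.
Both primers anneal to the bottom strand with 3' ends pointing the same way, so neither can prime synthesis back toward the other.

No product — both primers anneal to the same strand and extend in the same direction.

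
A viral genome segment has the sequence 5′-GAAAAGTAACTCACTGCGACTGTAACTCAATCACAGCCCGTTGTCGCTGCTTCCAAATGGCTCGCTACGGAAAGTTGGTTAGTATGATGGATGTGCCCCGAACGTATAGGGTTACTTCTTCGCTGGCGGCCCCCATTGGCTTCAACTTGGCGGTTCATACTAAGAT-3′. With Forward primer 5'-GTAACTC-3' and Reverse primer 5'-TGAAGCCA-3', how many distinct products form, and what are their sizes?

The forward primer GTAACTC matches the top strand at positions 6–12, 22–28.
The reverse primer's reverse complement is TGGCTTCA, matching at positions 137–144.
Each forward site pairs with the reverse site to give a product ending at position 144: sizes 139, 123 bp.

Two products: 139 bp, 123 bp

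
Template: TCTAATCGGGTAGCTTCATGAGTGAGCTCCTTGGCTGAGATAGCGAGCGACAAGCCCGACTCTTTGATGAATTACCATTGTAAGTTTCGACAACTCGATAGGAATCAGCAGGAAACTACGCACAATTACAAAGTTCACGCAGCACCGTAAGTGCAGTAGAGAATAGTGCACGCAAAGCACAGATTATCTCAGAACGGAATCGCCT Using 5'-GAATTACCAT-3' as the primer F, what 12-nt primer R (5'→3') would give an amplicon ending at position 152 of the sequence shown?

The forward primer binds at positions 69–78; the product's 3' end on the top strand is position 152.
The reverse primer anneals to the top strand over positions 141–152, i.e. to AGCACCGTAAGT.
Its sequence written 5'→3' is the reverse complement: ACTTACGGTGCT.

5'-ACTTACGGTGCT-3'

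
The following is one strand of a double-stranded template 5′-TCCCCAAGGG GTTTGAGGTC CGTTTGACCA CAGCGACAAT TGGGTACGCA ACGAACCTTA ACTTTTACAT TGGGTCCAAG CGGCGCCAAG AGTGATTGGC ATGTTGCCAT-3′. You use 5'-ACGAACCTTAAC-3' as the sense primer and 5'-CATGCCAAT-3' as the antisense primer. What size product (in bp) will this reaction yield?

53 bp

The forward primer matches the template at positions 51–62.
The reverse primer's reverse complement is ATTGGCATG, which matches the template at positions 95–103.
Amplicon spans positions 51–103: 53 bp.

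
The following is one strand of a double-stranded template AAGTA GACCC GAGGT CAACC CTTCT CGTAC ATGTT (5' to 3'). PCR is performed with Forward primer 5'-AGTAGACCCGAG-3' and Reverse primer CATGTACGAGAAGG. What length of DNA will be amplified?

Forward primer AGTAGACCCGAG is found on the top strand at positions 2–13.
The reverse primer's reverse complement is CCTTCTCGTACATG, which matches the template at positions 20–33.
Product length = (reverse-primer end) − (forward-primer start) + 1 = 33 − 2 + 1 = 32 bp.

32 bp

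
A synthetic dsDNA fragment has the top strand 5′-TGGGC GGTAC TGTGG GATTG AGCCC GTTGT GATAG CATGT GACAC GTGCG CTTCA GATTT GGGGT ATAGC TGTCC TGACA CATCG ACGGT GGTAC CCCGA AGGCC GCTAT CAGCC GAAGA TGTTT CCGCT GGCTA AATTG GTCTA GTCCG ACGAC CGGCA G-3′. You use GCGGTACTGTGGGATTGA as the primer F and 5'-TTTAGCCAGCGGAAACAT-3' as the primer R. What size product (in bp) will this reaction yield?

Forward primer GCGGTACTGTGGGATTGA is found on the top strand at positions 4–21.
Reverse complement of the reverse primer: ATGTTTCCGCTGGCTAAA. This occurs on the top strand at positions 120–137.
Amplicon spans positions 4–137: 134 bp.

134 bp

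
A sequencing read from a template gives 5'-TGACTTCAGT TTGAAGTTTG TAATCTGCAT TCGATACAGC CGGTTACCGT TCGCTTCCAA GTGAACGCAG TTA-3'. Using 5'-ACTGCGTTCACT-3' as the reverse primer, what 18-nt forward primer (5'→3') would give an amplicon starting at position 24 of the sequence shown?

5'-TCTGCATTCGATACAGCC-3'

The reverse primer's reverse complement AGTGAACGCAGT matches the template at positions 60–71; the product starts at position 24.
The forward primer is identical to the top strand over positions 24–41: TCTGCATTCGATACAGCC.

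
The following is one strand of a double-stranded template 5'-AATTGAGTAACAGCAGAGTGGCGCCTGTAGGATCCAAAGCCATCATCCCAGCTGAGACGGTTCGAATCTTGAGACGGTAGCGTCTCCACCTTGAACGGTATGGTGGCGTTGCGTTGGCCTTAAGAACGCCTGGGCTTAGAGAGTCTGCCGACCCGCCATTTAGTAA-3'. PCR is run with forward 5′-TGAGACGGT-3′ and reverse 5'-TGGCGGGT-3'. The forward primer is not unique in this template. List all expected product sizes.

The forward primer TGAGACGGT matches the top strand at positions 53–61, 70–78.
The reverse primer's reverse complement is ACCCGCCA, matching at positions 151–158.
Each forward site pairs with the reverse site to give a product ending at position 158: sizes 106, 89 bp.

106 bp, 89 bp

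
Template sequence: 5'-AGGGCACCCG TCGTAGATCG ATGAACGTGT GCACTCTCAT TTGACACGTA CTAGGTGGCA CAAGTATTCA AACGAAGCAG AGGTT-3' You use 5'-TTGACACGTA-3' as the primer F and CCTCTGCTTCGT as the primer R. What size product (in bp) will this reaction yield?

43 bp

Scanning the template, TTGACACGTA occurs at positions 41–50; this primer anneals to the bottom strand there with its 3' end pointing downstream.
Reverse complement of the reverse primer: ACGAAGCAGAGG. This occurs on the top strand at positions 72–83.
Product length = (reverse-primer end) − (forward-primer start) + 1 = 83 − 41 + 1 = 43 bp.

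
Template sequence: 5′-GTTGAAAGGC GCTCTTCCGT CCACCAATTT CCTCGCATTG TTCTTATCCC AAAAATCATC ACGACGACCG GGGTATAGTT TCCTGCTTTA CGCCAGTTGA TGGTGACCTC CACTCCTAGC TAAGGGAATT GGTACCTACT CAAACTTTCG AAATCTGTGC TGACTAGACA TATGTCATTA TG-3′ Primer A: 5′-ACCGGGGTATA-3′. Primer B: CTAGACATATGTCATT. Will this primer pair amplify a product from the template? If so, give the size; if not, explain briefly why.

Primer A (ACCGGGGTATA) matches the top strand at positions 67–77 (3' end points downstream).
Primer B (CTAGACATATGTCATT) also matches the top strand directly, at positions 164–179 — its reverse complement AATGACATATGTCTAG is not present.
Both primers anneal to the bottom strand with 3' ends pointing the same way, so neither can prime synthesis back toward the other.

No product — both primers anneal to the same strand and extend in the same direction.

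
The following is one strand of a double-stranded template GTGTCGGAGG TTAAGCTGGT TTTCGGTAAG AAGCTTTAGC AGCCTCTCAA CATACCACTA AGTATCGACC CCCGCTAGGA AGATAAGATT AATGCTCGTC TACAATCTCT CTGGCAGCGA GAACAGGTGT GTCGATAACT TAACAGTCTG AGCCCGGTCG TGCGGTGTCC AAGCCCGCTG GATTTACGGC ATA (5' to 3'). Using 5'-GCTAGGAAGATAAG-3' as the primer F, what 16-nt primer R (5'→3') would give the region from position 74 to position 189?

5'-CCGTAAATCCAGCGGG-3'

The product's 3' end on the top strand is position 189.
The reverse primer anneals to the top strand over positions 174–189, i.e. to CCCGCTGGATTTACGG.
Its sequence written 5'→3' is the reverse complement: CCGTAAATCCAGCGGG.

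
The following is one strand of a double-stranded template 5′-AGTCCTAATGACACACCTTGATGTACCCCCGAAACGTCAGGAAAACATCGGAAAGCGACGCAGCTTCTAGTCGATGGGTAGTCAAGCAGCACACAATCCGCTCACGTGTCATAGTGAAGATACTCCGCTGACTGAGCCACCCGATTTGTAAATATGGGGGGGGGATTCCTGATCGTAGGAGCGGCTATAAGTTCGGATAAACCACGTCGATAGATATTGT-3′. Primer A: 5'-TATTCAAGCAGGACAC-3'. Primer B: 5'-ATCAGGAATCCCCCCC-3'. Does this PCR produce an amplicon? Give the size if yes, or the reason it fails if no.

Primer A (TATTCAAGCAGGACAC) does not match the top strand, and its reverse complement GTGTCCTGCTTGAATA does not match either.
With no annealing site for primer A, no amplification occurs.

No product — primer A has no binding site in the template.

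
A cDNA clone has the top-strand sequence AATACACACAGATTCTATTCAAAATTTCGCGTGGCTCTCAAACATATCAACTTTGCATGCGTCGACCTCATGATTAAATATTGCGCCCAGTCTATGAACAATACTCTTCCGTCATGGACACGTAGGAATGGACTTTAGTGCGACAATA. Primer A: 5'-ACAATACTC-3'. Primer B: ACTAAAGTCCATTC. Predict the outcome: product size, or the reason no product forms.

Primer A (ACAATACTC) matches the top strand at positions 98–106; it acts as a forward primer.
Primer B's reverse complement is GAATGGACTTTAGT, matching the top strand at positions 126–139; it acts as a reverse primer.
The 3' ends face each other across positions 98–139, giving a 42 bp product.

Yes — a 42 bp product.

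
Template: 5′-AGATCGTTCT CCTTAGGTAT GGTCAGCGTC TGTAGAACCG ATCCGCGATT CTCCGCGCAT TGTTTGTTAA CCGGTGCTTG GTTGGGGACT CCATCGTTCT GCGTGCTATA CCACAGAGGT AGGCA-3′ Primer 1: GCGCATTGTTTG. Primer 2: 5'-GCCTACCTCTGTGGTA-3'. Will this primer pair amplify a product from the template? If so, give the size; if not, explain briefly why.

Yes — a 70 bp product.

Primer 1 (GCGCATTGTTTG) matches the top strand at positions 55–66; it acts as a forward primer.
Primer 2's reverse complement is TACCACAGAGGTAGGC, matching the top strand at positions 109–124; it acts as a reverse primer.
The 3' ends face each other across positions 55–124, giving a 70 bp product.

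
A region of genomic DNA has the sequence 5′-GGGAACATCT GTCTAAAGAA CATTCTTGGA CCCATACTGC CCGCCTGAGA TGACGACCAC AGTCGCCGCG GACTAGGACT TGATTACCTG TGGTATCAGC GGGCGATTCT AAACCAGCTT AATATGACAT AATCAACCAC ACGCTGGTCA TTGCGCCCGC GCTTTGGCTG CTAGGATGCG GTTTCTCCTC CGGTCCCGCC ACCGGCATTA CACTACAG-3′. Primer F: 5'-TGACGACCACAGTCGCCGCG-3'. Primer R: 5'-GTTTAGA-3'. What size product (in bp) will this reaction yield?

64 bp

Scanning the template, TGACGACCACAGTCGCCGCG occurs at positions 51–70; this primer anneals to the bottom strand there with its 3' end pointing downstream.
Reverse complement of the reverse primer: TCTAAAC. This occurs on the top strand at positions 108–114.
Amplicon spans positions 51–114: 64 bp.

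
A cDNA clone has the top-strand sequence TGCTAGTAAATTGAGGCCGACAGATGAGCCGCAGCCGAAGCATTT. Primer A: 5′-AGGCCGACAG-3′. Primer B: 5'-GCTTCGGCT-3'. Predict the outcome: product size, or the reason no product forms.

Primer A (AGGCCGACAG) matches the top strand at positions 14–23; it acts as a forward primer.
Primer B's reverse complement is AGCCGAAGC, matching the top strand at positions 33–41; it acts as a reverse primer.
The 3' ends face each other across positions 14–41, giving a 28 bp product.

Yes — a 28 bp product.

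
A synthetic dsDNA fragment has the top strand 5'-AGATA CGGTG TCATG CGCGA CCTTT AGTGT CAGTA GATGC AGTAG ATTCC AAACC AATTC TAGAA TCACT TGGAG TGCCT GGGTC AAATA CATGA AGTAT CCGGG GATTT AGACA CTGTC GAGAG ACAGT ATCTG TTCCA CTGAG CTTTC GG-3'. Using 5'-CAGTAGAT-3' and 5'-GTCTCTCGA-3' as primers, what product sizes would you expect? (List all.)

The forward primer CAGTAGAT matches the top strand at positions 31–38, 40–47.
The reverse primer's reverse complement is TCGAGAGAC, matching at positions 119–127.
Each forward site pairs with the reverse site to give a product ending at position 127: sizes 97, 88 bp.

97 bp, 88 bp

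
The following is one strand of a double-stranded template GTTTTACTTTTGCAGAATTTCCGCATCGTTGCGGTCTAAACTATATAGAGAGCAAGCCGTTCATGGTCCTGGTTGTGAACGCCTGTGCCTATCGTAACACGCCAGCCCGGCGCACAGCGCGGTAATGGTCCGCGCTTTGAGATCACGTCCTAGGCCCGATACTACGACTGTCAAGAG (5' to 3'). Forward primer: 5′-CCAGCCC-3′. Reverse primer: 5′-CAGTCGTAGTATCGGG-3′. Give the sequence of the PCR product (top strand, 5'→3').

5'-CCAGCCCGGCGCACAGCGCGGTAATGGTCCGCGCTTTGAGATCACGTCCTAGGCCCGATACTACGACTG-3'

Forward primer CCAGCCC is found on the top strand at positions 102–108.
Taking the reverse complement of CAGTCGTAGTATCGGG gives CCCGATACTACGACTG, found at positions 155–170 on the template; the primer anneals here to the top strand with its 3' end pointing upstream.
The product is the template from position 102 through 170 (69 bp).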